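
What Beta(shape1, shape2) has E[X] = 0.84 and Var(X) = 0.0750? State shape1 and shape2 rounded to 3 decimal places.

shape1 = 0.665, shape2 = 0.127

By moment matching, shape1+shape2 = μ(1−μ)/σ² − 1 = (0.84·0.16)/0.0750 − 1 = 1.7920 − 1 = 0.7920.
Since shape1/(shape1+shape2) = μ, shape1 = 0.84·0.7920 = 0.665 and shape2 = 0.16·0.7920 = 0.127.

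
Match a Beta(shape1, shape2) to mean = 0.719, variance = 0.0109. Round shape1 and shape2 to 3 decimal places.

shape1 = 12.608, shape2 = 4.928

Let s = shape1+shape2. The Beta variance is μ(1−μ)/(s+1).
So s+1 = μ(1−μ)/σ² = (0.719×0.281)/0.0109 = 0.202039/0.0109 = 18.5357, giving s = 17.5357.
Then shape1 = μs = 0.719×17.5357 = 12.608 and shape2 = (1−μ)s = 0.281×17.5357 = 4.928.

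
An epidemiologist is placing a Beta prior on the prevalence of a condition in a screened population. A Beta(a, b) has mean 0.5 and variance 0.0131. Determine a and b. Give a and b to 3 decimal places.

Write ν = a+b; then a = μν and Var = μ(1−μ)/(ν+1).
ν = μ(1−μ)/Var − 1 = 0.25/0.0131 − 1 = 18.0840.
a = 0.5·18.0840 = 9.042, b = 0.5·18.0840 = 9.042.

a = 9.042, b = 9.042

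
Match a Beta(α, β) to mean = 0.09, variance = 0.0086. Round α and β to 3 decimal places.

α = 0.767, β = 7.756

Write ν = α+β; then α = μν and Var = μ(1−μ)/(ν+1).
ν = μ(1−μ)/Var − 1 = 0.0819/0.0086 − 1 = 8.5233.
α = 0.09·8.5233 = 0.767, β = 0.91·8.5233 = 7.756.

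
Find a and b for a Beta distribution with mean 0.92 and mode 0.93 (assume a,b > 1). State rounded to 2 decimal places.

Let s = a+b. Mean gives a = μs = 0.92s; mode gives (a−1)/(s−2) = 0.93.
Substituting: 0.92s − 1 = 0.93(s−2) = 0.93s − 1.86, so -0.01s = -0.86 and s = 86.0000.
Then a = 0.92×86.0000 = 79.12 and b = s−a = 6.88.

a = 79.12, b = 6.88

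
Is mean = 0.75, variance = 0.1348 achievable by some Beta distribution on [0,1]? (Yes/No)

The Beta variance bound is σ² < μ(1−μ).
Here μ(1−μ) = 0.75×0.25 = 0.1875, and 0.1348 < 0.1875.

Yes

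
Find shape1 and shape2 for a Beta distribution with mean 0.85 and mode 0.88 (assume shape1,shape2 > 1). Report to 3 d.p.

Let s = shape1+shape2. Mean gives shape1 = μs = 0.85s; mode gives (shape1−1)/(s−2) = 0.88.
Substituting: 0.85s − 1 = 0.88(s−2) = 0.88s − 1.76, so -0.03s = -0.76 and s = 25.3333.
Then shape1 = 0.85×25.3333 = 21.533 and shape2 = s−shape1 = 3.800.

shape1 = 21.533, shape2 = 3.800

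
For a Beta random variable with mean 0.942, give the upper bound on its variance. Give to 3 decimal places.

0.055

For fixed mean μ the Beta variance is μ(1−μ)/(α+β+1), increasing as α+β decreases.
Its least upper bound (not attained) is μ(1−μ) = 0.942·0.058 = 0.055.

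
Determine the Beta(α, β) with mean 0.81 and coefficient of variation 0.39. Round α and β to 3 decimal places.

σ = CV·μ = 0.39×0.81 = 0.31590, so σ² = 0.099793.
s+1 = μ(1−μ)/σ² = 0.1539/0.099793 = 1.5422, so s = α+β = 0.5422.
α = μs = 0.439, β = (1−μ)s = 0.103.

α = 0.439, β = 0.103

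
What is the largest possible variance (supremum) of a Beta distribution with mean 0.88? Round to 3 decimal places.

0.106

For fixed mean μ the Beta variance is μ(1−μ)/(α+β+1), increasing as α+β decreases.
Its least upper bound (not attained) is μ(1−μ) = 0.88·0.12 = 0.106.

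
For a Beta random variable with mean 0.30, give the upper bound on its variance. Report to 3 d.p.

0.210

For fixed mean μ the Beta variance is μ(1−μ)/(α+β+1), increasing as α+β decreases.
Its least upper bound (not attained) is μ(1−μ) = 0.30·0.70 = 0.210.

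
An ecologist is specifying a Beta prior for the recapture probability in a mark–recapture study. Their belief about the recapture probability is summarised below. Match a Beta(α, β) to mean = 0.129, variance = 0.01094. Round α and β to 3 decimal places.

α = 1.196, β = 8.075

By moment matching, α+β = μ(1−μ)/σ² − 1 = (0.129·0.871)/0.01094 − 1 = 10.2705 − 1 = 9.2705.
Since α/(α+β) = μ, α = 0.129·9.2705 = 1.196 and β = 0.871·9.2705 = 8.075.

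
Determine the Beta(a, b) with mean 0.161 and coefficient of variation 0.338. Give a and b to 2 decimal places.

a = 7.18, b = 37.43

Var = (CV·μ)² = (0.338×0.161)² = 0.002961.
a+b = μ(1−μ)/Var − 1 = 0.135079/0.002961 − 1 = 44.6145.
Thus a = 0.161·44.6145 = 7.18 and b = 0.839·44.6145 = 37.43.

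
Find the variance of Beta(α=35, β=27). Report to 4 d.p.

α+β = 62 and αβ = 945, so Var = αβ/[(α+β)²(α+β+1)] = 945/242172 = 0.0039.

0.0039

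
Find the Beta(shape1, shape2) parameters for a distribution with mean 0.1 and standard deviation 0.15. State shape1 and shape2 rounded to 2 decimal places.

shape1 = 0.30, shape2 = 2.70

Variance = 0.15² = 0.0225. The moment-matching identity shape1+shape2 = μ(1−μ)/Var − 1 gives
shape1+shape2 = 0.09/0.0225 − 1 = 3.0000, so shape1 = μ·3.0000 = 0.30 and shape2 = (1−μ)·3.0000 = 2.70.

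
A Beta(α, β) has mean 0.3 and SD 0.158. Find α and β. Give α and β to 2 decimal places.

α = 2.22, β = 5.19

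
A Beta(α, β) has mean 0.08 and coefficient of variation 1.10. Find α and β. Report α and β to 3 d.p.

α = 0.680, β = 7.824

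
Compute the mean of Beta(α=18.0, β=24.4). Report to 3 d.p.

E[X] = α/(α+β) = 18.0/42.4 = 0.425.

0.425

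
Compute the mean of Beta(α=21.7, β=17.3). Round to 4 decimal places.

0.5564

E[X] = α/(α+β) = 21.7/39.0 = 0.5564.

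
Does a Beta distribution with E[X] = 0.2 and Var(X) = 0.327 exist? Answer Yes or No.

No

The Beta variance bound is σ² < μ(1−μ).
Here μ(1−μ) = 0.2×0.8 = 0.16, and 0.327 ≥ 0.16.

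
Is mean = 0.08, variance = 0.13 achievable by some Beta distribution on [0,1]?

No

A Beta with mean μ has variance μ(1−μ)/(α+β+1) < μ(1−μ).
Here μ(1−μ) = 0.08×0.92 = 0.0736, and 0.13 ≥ 0.0736.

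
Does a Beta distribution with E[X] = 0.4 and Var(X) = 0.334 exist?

No

A Beta with mean μ has variance μ(1−μ)/(α+β+1) < μ(1−μ).
Here μ(1−μ) = 0.4×0.6 = 0.24, and 0.334 ≥ 0.24.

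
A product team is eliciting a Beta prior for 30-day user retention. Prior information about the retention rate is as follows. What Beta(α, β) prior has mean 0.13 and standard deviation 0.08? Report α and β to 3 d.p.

First σ² = 0.0064. Setting α = μn, β = (1−μ)n with n = α+β,
μ(1−μ)/(n+1) = 0.0064 ⇒ n+1 = 0.1131/0.0064 = 17.6719 ⇒ n = 16.6719.
Hence α = 0.13×16.6719 = 2.167, β = 0.87×16.6719 = 14.505.

α = 2.167, β = 14.505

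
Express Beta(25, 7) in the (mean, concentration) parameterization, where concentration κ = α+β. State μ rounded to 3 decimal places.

κ = α+β = 25+7 = 32; μ = α/κ = 25/32 = 0.781.

μ = 0.781, κ = 32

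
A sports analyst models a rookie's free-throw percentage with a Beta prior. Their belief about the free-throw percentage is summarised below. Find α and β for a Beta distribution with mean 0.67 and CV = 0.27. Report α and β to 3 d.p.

σ = CV·μ = 0.27×0.67 = 0.18090, so σ² = 0.032725.
s+1 = μ(1−μ)/σ² = 0.2211/0.032725 = 6.7563, so s = α+β = 5.7563.
α = μs = 3.857, β = (1−μ)s = 1.900.

α = 3.857, β = 1.900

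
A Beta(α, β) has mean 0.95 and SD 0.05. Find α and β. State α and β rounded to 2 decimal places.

α = 17.10, β = 0.90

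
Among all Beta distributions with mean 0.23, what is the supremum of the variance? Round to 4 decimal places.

For fixed mean μ the Beta variance is μ(1−μ)/(α+β+1), increasing as α+β decreases.
Its least upper bound (not attained) is μ(1−μ) = 0.23·0.77 = 0.1771.

0.1771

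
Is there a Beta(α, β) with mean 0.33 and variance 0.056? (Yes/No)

Yes

A Beta with mean μ has variance μ(1−μ)/(α+β+1) < μ(1−μ).
Here μ(1−μ) = 0.33×0.67 = 0.2211, and 0.056 < 0.2211.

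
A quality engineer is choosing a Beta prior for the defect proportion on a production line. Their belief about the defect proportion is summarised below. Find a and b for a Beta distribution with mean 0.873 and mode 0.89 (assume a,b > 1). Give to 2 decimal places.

Let s = a+b. Mean gives a = μs = 0.873s; mode gives (a−1)/(s−2) = 0.89.
Substituting: 0.873s − 1 = 0.89(s−2) = 0.89s − 1.78, so -0.017s = -0.78 and s = 45.8824.
Then a = 0.873×45.8824 = 40.06 and b = s−a = 5.83.

a = 40.06, b = 5.83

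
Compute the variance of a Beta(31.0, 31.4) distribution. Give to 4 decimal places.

α+β = 62.4 and αβ = 973.40, so Var = αβ/[(α+β)²(α+β+1)] = 973.40/246864.384 = 0.0039.

0.0039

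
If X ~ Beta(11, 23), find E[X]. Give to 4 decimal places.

The Beta mean is α/(α+β) = 11/(11+23) = 0.3235.

0.3235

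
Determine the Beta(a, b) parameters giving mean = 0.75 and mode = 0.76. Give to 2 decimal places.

With s = a+b: μ = a/s and mode = (a−1)/(s−2). Eliminating a = μs,
μs − 1 = m(s−2) ⇒ s(μ−m) = 1−2m ⇒ s = -0.52/-0.01 = 52.0000.
So a = μs = 39.00, b = (1−μ)s = 13.00.

a = 39.00, b = 13.00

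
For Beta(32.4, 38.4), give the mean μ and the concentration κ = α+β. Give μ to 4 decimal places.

μ = 0.4576, κ = 70.8

κ = α+β = 32.4+38.4 = 70.8; μ = α/κ = 32.4/70.8 = 0.4576.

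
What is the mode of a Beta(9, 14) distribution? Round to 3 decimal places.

With α,β > 1, mode = (α−1)/(α+β−2) = 8/21 = 0.381.

0.381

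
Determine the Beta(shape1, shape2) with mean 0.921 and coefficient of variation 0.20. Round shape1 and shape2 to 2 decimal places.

Var = (CV·μ)² = (0.20×0.921)² = 0.033930.
shape1+shape2 = μ(1−μ)/Var − 1 = 0.072759/0.033930 − 1 = 1.1444.
Thus shape1 = 0.921·1.1444 = 1.05 and shape2 = 0.079·1.1444 = 0.09.

shape1 = 1.05, shape2 = 0.09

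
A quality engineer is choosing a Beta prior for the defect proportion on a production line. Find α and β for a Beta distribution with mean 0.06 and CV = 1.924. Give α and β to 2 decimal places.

α = 0.19, β = 3.04

Var = (CV·μ)² = (1.924×0.06)² = 0.013326.
α+β = μ(1−μ)/Var − 1 = 0.0564/0.013326 − 1 = 3.2322.
Thus α = 0.06·3.2322 = 0.19 and β = 0.94·3.2322 = 3.04.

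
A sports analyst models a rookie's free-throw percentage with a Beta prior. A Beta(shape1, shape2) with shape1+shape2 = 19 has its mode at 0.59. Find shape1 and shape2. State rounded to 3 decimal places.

shape1 = 11.030, shape2 = 7.970

Mode = (shape1−1)/(κ−2) with κ = shape1+shape2, so shape1−1 = 0.59·17 = 10.030.
shape1 = 11.030; shape2 = κ − shape1 = 7.970.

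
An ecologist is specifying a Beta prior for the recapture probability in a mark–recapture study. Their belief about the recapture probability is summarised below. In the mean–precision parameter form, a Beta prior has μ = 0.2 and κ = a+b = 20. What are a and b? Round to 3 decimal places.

a = μκ = 0.2×20 = 4.000 and b = (1−μ)κ = 0.8×20 = 16.000.

a = 4.000, b = 16.000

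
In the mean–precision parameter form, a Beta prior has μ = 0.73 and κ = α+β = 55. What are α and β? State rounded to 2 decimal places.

α = 40.15, β = 14.85

Split κ in proportion μ : (1−μ): α = 0.73·55 = 40.15, β = 55 − 40.15 = 14.85.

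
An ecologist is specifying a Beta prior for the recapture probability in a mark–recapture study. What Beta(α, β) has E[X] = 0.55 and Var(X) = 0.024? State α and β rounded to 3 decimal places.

Let s = α+β. The Beta variance is μ(1−μ)/(s+1).
So s+1 = μ(1−μ)/σ² = (0.55×0.45)/0.024 = 0.2475/0.024 = 10.3125, giving s = 9.3125.
Then α = μs = 0.55×9.3125 = 5.122 and β = (1−μ)s = 0.45×9.3125 = 4.191.

α = 5.122, β = 4.191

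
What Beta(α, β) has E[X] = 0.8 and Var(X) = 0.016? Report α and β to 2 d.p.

α = 7.20, β = 1.80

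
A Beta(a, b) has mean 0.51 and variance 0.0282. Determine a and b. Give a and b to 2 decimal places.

a = 4.01, b = 3.85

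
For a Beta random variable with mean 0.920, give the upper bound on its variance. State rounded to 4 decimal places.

For fixed mean μ the Beta variance is μ(1−μ)/(α+β+1), increasing as α+β decreases.
Its least upper bound (not attained) is μ(1−μ) = 0.920·0.080 = 0.0736.

0.0736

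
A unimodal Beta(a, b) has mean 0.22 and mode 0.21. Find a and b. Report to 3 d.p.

a = 12.760, b = 45.240

With s = a+b: μ = a/s and mode = (a−1)/(s−2). Eliminating a = μs,
μs − 1 = m(s−2) ⇒ s(μ−m) = 1−2m ⇒ s = 0.58/0.01 = 58.0000.
So a = μs = 12.760, b = (1−μ)s = 45.240.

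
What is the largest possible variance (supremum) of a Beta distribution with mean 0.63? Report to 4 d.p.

Var = μ(1−μ)/(α+β+1), which approaches μ(1−μ) as α+β → 0.
So the supremum is μ(1−μ) = 0.63×0.37 = 0.2331.

0.2331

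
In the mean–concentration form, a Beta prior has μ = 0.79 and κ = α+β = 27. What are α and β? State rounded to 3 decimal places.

Split κ in proportion μ : (1−μ): α = 0.79·27 = 21.330, β = 27 − 21.330 = 5.670.

α = 21.330, β = 5.670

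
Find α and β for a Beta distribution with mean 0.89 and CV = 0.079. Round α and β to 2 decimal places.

Var = (CV·μ)² = (0.079×0.89)² = 0.004943.
α+β = μ(1−μ)/Var − 1 = 0.0979/0.004943 − 1 = 18.8038.
Thus α = 0.89·18.8038 = 16.74 and β = 0.11·18.8038 = 2.07.

α = 16.74, β = 2.07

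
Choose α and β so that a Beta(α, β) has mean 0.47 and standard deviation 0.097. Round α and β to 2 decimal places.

α = 11.97, β = 13.50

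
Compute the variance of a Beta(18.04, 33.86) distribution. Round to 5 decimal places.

0.00429

μ = 18.04/51.90 = 0.347592; Var = μ(1−μ)/(α+β+1) = 0.2267717/52.90 = 0.00429.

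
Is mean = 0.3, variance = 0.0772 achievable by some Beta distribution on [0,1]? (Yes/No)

A Beta with mean μ has variance μ(1−μ)/(α+β+1) < μ(1−μ).
Here μ(1−μ) = 0.3×0.7 = 0.21, and 0.0772 < 0.21.

Yes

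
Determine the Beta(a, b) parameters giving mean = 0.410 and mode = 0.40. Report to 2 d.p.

Let s = a+b. Mean gives a = μs = 0.410s; mode gives (a−1)/(s−2) = 0.40.
Substituting: 0.410s − 1 = 0.40(s−2) = 0.40s − 0.80, so 0.010s = 0.20 and s = 20.0000.
Then a = 0.410×20.0000 = 8.20 and b = s−a = 11.80.

a = 8.20, b = 11.80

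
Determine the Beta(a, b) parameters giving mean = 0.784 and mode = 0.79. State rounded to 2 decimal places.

a = 75.79, b = 20.88

Let s = a+b. Mean gives a = μs = 0.784s; mode gives (a−1)/(s−2) = 0.79.
Substituting: 0.784s − 1 = 0.79(s−2) = 0.79s − 1.58, so -0.006s = -0.58 and s = 96.6667.
Then a = 0.784×96.6667 = 75.79 and b = s−a = 20.88.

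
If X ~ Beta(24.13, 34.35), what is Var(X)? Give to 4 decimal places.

0.0041

μ = 24.13/58.48 = 0.412620; Var = μ(1−μ)/(α+β+1) = 0.2423647/59.48 = 0.0041.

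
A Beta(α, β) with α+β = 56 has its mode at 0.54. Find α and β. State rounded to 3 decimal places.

α = 30.160, β = 25.840

Since the density peak of Beta(α,β) is at (α−1)/(α+β−2),
α = 1 + 0.54(56−2) = 30.160 and β = 56 − 30.160 = 25.840.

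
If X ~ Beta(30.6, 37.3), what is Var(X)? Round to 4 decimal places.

0.0036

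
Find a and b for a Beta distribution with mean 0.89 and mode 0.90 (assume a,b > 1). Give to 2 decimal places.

With s = a+b: μ = a/s and mode = (a−1)/(s−2). Eliminating a = μs,
μs − 1 = m(s−2) ⇒ s(μ−m) = 1−2m ⇒ s = -0.80/-0.01 = 80.0000.
So a = μs = 71.20, b = (1−μ)s = 8.80.

a = 71.20, b = 8.80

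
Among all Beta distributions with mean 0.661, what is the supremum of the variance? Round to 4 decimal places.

0.2241

Var = μ(1−μ)/(α+β+1), which approaches μ(1−μ) as α+β → 0.
So the supremum is μ(1−μ) = 0.661×0.339 = 0.2241.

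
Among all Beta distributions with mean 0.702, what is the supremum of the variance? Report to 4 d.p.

0.2092

Var = μ(1−μ)/(α+β+1), which approaches μ(1−μ) as α+β → 0.
So the supremum is μ(1−μ) = 0.702×0.298 = 0.2092.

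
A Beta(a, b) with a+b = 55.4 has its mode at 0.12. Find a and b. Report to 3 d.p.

a = 7.408, b = 47.992

For a,b>1 the mode is (a−1)/(a+b−2), so a = mode·(κ−2)+1 = 0.12×53.4+1 = 7.408.
And b = (1−mode)·(κ−2)+1 = 0.88×53.4+1 = 47.992.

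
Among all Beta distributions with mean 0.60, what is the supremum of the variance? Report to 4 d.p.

For fixed mean μ the Beta variance is μ(1−μ)/(α+β+1), increasing as α+β decreases.
Its least upper bound (not attained) is μ(1−μ) = 0.60·0.40 = 0.2400.

0.2400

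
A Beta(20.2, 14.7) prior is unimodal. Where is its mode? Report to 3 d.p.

0.584

With α,β > 1, mode = (α−1)/(α+β−2) = 19.2/32.9 = 0.584.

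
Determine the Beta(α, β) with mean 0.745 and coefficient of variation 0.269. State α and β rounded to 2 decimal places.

α = 2.78, β = 0.95

Var = (CV·μ)² = (0.269×0.745)² = 0.040162.
α+β = μ(1−μ)/Var − 1 = 0.189975/0.040162 − 1 = 3.7302.
Thus α = 0.745·3.7302 = 2.78 and β = 0.255·3.7302 = 0.95.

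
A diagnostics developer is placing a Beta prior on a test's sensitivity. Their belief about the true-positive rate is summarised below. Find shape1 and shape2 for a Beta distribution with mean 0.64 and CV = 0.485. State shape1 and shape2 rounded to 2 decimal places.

Var = (CV·μ)² = (0.485×0.64)² = 0.096348.
shape1+shape2 = μ(1−μ)/Var − 1 = 0.2304/0.096348 − 1 = 1.3913.
Thus shape1 = 0.64·1.3913 = 0.89 and shape2 = 0.36·1.3913 = 0.50.

shape1 = 0.89, shape2 = 0.50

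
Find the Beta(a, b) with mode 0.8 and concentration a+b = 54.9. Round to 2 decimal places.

a = 43.32, b = 11.58

Mode = (a−1)/(κ−2) with κ = a+b, so a−1 = 0.8·52.9 = 42.32.
a = 43.32; b = κ − a = 11.58.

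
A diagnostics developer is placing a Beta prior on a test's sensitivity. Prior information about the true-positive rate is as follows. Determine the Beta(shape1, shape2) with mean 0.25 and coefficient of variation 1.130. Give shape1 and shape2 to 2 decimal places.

shape1 = 0.34, shape2 = 1.01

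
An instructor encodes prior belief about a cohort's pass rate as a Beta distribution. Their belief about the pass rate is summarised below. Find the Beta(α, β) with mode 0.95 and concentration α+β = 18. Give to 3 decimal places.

Since the density peak of Beta(α,β) is at (α−1)/(α+β−2),
α = 1 + 0.95(18−2) = 16.200 and β = 18 − 16.200 = 1.800.

α = 16.200, β = 1.800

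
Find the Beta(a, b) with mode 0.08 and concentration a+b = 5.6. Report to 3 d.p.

Mode = (a−1)/(κ−2) with κ = a+b, so a−1 = 0.08·3.6 = 0.288.
a = 1.288; b = κ − a = 4.312.

a = 1.288, b = 4.312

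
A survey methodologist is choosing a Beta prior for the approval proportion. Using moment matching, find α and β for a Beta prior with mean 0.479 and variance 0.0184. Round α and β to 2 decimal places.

Write ν = α+β; then α = μν and Var = μ(1−μ)/(ν+1).
ν = μ(1−μ)/Var − 1 = 0.249559/0.0184 − 1 = 12.5630.
α = 0.479·12.5630 = 6.02, β = 0.521·12.5630 = 6.55.

α = 6.02, β = 6.55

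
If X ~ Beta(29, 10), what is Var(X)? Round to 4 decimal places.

Var = αβ/[(α+β)²(α+β+1)] = (29×10)/(39²×40) = 290/60840 = 0.0048.

0.0048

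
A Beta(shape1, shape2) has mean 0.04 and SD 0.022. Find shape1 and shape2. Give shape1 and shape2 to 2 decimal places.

σ² = 0.022² = 0.000484.
With s = shape1+shape2, Var = μ(1−μ)/(s+1), so s+1 = (0.04×0.96)/0.000484 = 79.3388 and s = 78.3388.
shape1 = μs = 3.13, shape2 = (1−μ)s = 75.21.

shape1 = 3.13, shape2 = 75.21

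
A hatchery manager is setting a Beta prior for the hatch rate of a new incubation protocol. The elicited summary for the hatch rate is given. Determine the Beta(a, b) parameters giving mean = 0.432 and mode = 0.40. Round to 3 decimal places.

a = 2.700, b = 3.550

With s = a+b: μ = a/s and mode = (a−1)/(s−2). Eliminating a = μs,
μs − 1 = m(s−2) ⇒ s(μ−m) = 1−2m ⇒ s = 0.20/0.032 = 6.2500.
So a = μs = 2.700, b = (1−μ)s = 3.550.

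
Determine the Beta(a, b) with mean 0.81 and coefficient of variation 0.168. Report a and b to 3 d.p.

Var = (CV·μ)² = (0.168×0.81)² = 0.018518.
a+b = μ(1−μ)/Var − 1 = 0.1539/0.018518 − 1 = 7.3109.
Thus a = 0.81·7.3109 = 5.922 and b = 0.19·7.3109 = 1.389.

a = 5.922, b = 1.389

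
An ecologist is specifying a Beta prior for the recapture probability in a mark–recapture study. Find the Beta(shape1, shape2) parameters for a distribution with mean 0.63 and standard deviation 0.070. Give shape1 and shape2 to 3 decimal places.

shape1 = 29.340, shape2 = 17.231

Variance = 0.070² = 0.004900. The moment-matching identity shape1+shape2 = μ(1−μ)/Var − 1 gives
shape1+shape2 = 0.2331/0.004900 − 1 = 46.5714, so shape1 = μ·46.5714 = 29.340 and shape2 = (1−μ)·46.5714 = 17.231.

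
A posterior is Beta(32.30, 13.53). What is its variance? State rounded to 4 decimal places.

0.0044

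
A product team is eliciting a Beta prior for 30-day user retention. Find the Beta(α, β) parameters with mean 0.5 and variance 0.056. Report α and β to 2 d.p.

α = 1.73, β = 1.73

By moment matching, α+β = μ(1−μ)/σ² − 1 = (0.5·0.5)/0.056 − 1 = 4.4643 − 1 = 3.4643.
Since α/(α+β) = μ, α = 0.5·3.4643 = 1.73 and β = 0.5·3.4643 = 1.73.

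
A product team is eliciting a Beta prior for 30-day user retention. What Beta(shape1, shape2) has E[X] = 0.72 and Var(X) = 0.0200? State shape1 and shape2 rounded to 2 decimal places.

shape1 = 6.54, shape2 = 2.54

By moment matching, shape1+shape2 = μ(1−μ)/σ² − 1 = (0.72·0.28)/0.0200 − 1 = 10.0800 − 1 = 9.0800.
Since shape1/(shape1+shape2) = μ, shape1 = 0.72·9.0800 = 6.54 and shape2 = 0.28·9.0800 = 2.54.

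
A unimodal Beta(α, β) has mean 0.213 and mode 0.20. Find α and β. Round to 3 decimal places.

Let s = α+β. Mean gives α = μs = 0.213s; mode gives (α−1)/(s−2) = 0.20.
Substituting: 0.213s − 1 = 0.20(s−2) = 0.20s − 0.40, so 0.013s = 0.60 and s = 46.1538.
Then α = 0.213×46.1538 = 9.831 and β = s−α = 36.323.

α = 9.831, β = 36.323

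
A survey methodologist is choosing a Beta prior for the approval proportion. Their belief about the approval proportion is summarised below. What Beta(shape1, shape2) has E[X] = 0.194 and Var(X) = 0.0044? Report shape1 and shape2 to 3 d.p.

By moment matching, shape1+shape2 = μ(1−μ)/σ² − 1 = (0.194·0.806)/0.0044 − 1 = 35.5373 − 1 = 34.5373.
Since shape1/(shape1+shape2) = μ, shape1 = 0.194·34.5373 = 6.700 and shape2 = 0.806·34.5373 = 27.837.

shape1 = 6.700, shape2 = 27.837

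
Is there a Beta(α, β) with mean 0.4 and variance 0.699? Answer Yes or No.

For any Beta, Var(X) < E[X]·(1−E[X]).
Here μ(1−μ) = 0.4×0.6 = 0.24, and 0.699 ≥ 0.24.

No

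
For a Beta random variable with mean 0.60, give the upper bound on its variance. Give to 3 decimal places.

0.240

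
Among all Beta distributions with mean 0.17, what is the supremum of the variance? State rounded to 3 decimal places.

0.141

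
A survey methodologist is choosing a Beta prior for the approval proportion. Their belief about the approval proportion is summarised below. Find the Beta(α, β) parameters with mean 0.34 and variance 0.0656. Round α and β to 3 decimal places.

α = 0.823, β = 1.598

Write ν = α+β; then α = μν and Var = μ(1−μ)/(ν+1).
ν = μ(1−μ)/Var − 1 = 0.2244/0.0656 − 1 = 2.4207.
α = 0.34·2.4207 = 0.823, β = 0.66·2.4207 = 1.598.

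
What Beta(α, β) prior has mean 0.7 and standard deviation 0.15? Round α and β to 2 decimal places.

Variance = 0.15² = 0.0225. The moment-matching identity α+β = μ(1−μ)/Var − 1 gives
α+β = 0.21/0.0225 − 1 = 8.3333, so α = μ·8.3333 = 5.83 and β = (1−μ)·8.3333 = 2.50.

α = 5.83, β = 2.50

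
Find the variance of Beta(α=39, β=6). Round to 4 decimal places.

0.0025

μ = 39/45 = 0.866667; Var = μ(1−μ)/(α+β+1) = 0.1155556/46 = 0.0025.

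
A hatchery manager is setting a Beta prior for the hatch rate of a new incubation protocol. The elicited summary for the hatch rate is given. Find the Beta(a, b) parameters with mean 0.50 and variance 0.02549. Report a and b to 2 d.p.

a = 4.40, b = 4.40

Let s = a+b. The Beta variance is μ(1−μ)/(s+1).
So s+1 = μ(1−μ)/σ² = (0.50×0.50)/0.02549 = 0.2500/0.02549 = 9.8078, giving s = 8.8078.
Then a = μs = 0.50×8.8078 = 4.40 and b = (1−μ)s = 0.50×8.8078 = 4.40.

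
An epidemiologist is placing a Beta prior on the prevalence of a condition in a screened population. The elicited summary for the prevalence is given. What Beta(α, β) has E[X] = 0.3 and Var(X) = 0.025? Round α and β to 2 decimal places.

α = 2.22, β = 5.18

By moment matching, α+β = μ(1−μ)/σ² − 1 = (0.3·0.7)/0.025 − 1 = 8.4000 − 1 = 7.4000.
Since α/(α+β) = μ, α = 0.3·7.4000 = 2.22 and β = 0.7·7.4000 = 5.18.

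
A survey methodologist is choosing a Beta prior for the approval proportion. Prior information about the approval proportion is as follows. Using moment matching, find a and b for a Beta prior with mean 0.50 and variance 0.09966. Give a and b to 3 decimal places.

a = 0.754, b = 0.754

By moment matching, a+b = μ(1−μ)/σ² − 1 = (0.50·0.50)/0.09966 − 1 = 2.5085 − 1 = 1.5085.
Since a/(a+b) = μ, a = 0.50·1.5085 = 0.754 and b = 0.50·1.5085 = 0.754.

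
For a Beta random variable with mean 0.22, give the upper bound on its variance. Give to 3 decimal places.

0.172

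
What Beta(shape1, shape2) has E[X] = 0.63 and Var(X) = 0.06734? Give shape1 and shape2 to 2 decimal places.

Let s = shape1+shape2. The Beta variance is μ(1−μ)/(s+1).
So s+1 = μ(1−μ)/σ² = (0.63×0.37)/0.06734 = 0.2331/0.06734 = 3.4615, giving s = 2.4615.
Then shape1 = μs = 0.63×2.4615 = 1.55 and shape2 = (1−μ)s = 0.37×2.4615 = 0.91.

shape1 = 1.55, shape2 = 0.91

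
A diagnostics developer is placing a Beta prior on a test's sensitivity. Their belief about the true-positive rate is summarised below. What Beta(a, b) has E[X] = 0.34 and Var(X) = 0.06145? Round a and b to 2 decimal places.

a = 0.90, b = 1.75

By moment matching, a+b = μ(1−μ)/σ² − 1 = (0.34·0.66)/0.06145 − 1 = 3.6517 − 1 = 2.6517.
Since a/(a+b) = μ, a = 0.34·2.6517 = 0.90 and b = 0.66·2.6517 = 1.75.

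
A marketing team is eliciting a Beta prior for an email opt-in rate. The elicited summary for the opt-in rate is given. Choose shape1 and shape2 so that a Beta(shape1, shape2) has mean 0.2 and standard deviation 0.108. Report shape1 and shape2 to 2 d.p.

First σ² = 0.011664. Setting shape1 = μn, shape2 = (1−μ)n with n = shape1+shape2,
μ(1−μ)/(n+1) = 0.011664 ⇒ n+1 = 0.16/0.011664 = 13.7174 ⇒ n = 12.7174.
Hence shape1 = 0.2×12.7174 = 2.54, shape2 = 0.8×12.7174 = 10.17.

shape1 = 2.54, shape2 = 10.17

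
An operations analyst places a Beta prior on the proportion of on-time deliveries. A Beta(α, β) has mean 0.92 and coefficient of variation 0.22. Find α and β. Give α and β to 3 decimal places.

α = 0.733, β = 0.064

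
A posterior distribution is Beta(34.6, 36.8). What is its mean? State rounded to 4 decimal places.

0.4846

The Beta mean is α/(α+β) = 34.6/(34.6+36.8) = 0.4846.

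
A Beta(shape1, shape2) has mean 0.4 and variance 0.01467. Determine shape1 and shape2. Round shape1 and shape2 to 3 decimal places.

shape1 = 6.144, shape2 = 9.216

Write ν = shape1+shape2; then shape1 = μν and Var = μ(1−μ)/(ν+1).
ν = μ(1−μ)/Var − 1 = 0.24/0.01467 − 1 = 15.3599.
shape1 = 0.4·15.3599 = 6.144, shape2 = 0.6·15.3599 = 9.216.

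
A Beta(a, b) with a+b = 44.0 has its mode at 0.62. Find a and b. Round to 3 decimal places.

For a,b>1 the mode is (a−1)/(a+b−2), so a = mode·(κ−2)+1 = 0.62×42.0+1 = 27.040.
And b = (1−mode)·(κ−2)+1 = 0.38×42.0+1 = 16.960.

a = 27.040, b = 16.960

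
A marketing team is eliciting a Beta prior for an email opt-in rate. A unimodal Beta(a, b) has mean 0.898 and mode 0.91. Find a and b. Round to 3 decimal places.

With s = a+b: μ = a/s and mode = (a−1)/(s−2). Eliminating a = μs,
μs − 1 = m(s−2) ⇒ s(μ−m) = 1−2m ⇒ s = -0.82/-0.012 = 68.3333.
So a = μs = 61.363, b = (1−μ)s = 6.970.

a = 61.363, b = 6.970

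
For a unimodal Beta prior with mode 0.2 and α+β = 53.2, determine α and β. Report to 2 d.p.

α = 11.24, β = 41.96

For α,β>1 the mode is (α−1)/(α+β−2), so α = mode·(κ−2)+1 = 0.2×51.2+1 = 11.24.
And β = (1−mode)·(κ−2)+1 = 0.8×51.2+1 = 41.96.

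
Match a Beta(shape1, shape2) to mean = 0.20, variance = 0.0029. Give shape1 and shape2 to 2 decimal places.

Write ν = shape1+shape2; then shape1 = μν and Var = μ(1−μ)/(ν+1).
ν = μ(1−μ)/Var − 1 = 0.1600/0.0029 − 1 = 54.1724.
shape1 = 0.20·54.1724 = 10.83, shape2 = 0.80·54.1724 = 43.34.

shape1 = 10.83, shape2 = 43.34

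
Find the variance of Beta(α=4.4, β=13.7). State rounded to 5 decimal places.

α+β = 18.1 and αβ = 60.28, so Var = αβ/[(α+β)²(α+β+1)] = 60.28/6257.351 = 0.00963.

0.00963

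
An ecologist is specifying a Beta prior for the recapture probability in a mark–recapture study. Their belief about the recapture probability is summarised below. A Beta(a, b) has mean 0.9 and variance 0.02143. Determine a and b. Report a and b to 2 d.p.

a = 2.88, b = 0.32

Let s = a+b. The Beta variance is μ(1−μ)/(s+1).
So s+1 = μ(1−μ)/σ² = (0.9×0.1)/0.02143 = 0.09/0.02143 = 4.1997, giving s = 3.1997.
Then a = μs = 0.9×3.1997 = 2.88 and b = (1−μ)s = 0.1×3.1997 = 0.32.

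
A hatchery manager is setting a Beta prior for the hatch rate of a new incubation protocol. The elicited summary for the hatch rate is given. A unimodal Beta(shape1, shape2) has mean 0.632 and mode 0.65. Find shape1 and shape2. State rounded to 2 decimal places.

shape1 = 10.53, shape2 = 6.13

With s = shape1+shape2: μ = shape1/s and mode = (shape1−1)/(s−2). Eliminating shape1 = μs,
μs − 1 = m(s−2) ⇒ s(μ−m) = 1−2m ⇒ s = -0.30/-0.018 = 16.6667.
So shape1 = μs = 10.53, shape2 = (1−μ)s = 6.13.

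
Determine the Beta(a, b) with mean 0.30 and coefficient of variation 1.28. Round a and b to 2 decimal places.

a = 0.13, b = 0.30

σ = CV·μ = 1.28×0.30 = 0.38400, so σ² = 0.147456.
s+1 = μ(1−μ)/σ² = 0.2100/0.147456 = 1.4242, so s = a+b = 0.4242.
a = μs = 0.13, b = (1−μ)s = 0.30.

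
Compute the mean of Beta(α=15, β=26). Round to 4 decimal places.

0.3659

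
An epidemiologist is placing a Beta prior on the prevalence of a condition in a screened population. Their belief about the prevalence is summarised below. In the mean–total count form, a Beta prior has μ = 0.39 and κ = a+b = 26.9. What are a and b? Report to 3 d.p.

a = 10.491, b = 16.409

Split κ in proportion μ : (1−μ): a = 0.39·26.9 = 10.491, b = 26.9 − 10.491 = 16.409.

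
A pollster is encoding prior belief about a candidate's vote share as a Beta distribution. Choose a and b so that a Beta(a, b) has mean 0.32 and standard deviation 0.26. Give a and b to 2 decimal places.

Variance = 0.26² = 0.0676. The moment-matching identity a+b = μ(1−μ)/Var − 1 gives
a+b = 0.2176/0.0676 − 1 = 2.2189, so a = μ·2.2189 = 0.71 and b = (1−μ)·2.2189 = 1.51.

a = 0.71, b = 1.51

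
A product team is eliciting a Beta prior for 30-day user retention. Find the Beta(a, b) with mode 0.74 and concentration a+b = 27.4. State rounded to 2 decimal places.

a = 19.80, b = 7.60

Mode = (a−1)/(κ−2) with κ = a+b, so a−1 = 0.74·25.4 = 18.80.
a = 19.80; b = κ − a = 7.60.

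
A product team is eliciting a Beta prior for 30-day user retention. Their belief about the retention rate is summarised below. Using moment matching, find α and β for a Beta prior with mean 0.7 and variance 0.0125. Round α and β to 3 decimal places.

α = 11.060, β = 4.740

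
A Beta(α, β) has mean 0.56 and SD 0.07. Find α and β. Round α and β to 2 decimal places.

Variance = 0.07² = 0.0049. The moment-matching identity α+β = μ(1−μ)/Var − 1 gives
α+β = 0.2464/0.0049 − 1 = 49.2857, so α = μ·49.2857 = 27.60 and β = (1−μ)·49.2857 = 21.69.

α = 27.60, β = 21.69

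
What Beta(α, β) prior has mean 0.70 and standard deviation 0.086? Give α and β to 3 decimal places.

Variance = 0.086² = 0.007396. The moment-matching identity α+β = μ(1−μ)/Var − 1 gives
α+β = 0.2100/0.007396 − 1 = 27.3937, so α = μ·27.3937 = 19.176 and β = (1−μ)·27.3937 = 8.218.

α = 19.176, β = 8.218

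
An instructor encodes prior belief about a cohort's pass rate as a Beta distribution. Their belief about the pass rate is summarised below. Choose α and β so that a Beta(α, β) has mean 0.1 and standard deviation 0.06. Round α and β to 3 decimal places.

σ² = 0.06² = 0.0036.
With s = α+β, Var = μ(1−μ)/(s+1), so s+1 = (0.1×0.9)/0.0036 = 25.0000 and s = 24.0000.
α = μs = 2.400, β = (1−μ)s = 21.600.

α = 2.400, β = 21.600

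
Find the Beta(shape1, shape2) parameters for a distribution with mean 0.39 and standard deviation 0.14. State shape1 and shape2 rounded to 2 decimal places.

Variance = 0.14² = 0.0196. The moment-matching identity shape1+shape2 = μ(1−μ)/Var − 1 gives
shape1+shape2 = 0.2379/0.0196 − 1 = 11.1378, so shape1 = μ·11.1378 = 4.34 and shape2 = (1−μ)·11.1378 = 6.79.

shape1 = 4.34, shape2 = 6.79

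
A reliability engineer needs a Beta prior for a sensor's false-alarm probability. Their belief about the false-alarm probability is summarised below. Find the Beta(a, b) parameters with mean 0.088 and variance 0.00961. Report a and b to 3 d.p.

Write ν = a+b; then a = μν and Var = μ(1−μ)/(ν+1).
ν = μ(1−μ)/Var − 1 = 0.080256/0.00961 − 1 = 7.3513.
a = 0.088·7.3513 = 0.647, b = 0.912·7.3513 = 6.704.

a = 0.647, b = 6.704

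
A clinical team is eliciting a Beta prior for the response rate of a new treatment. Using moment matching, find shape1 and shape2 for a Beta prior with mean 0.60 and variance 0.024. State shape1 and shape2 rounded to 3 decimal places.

shape1 = 5.400, shape2 = 3.600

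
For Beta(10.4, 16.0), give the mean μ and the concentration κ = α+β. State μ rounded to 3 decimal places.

μ = 0.394, κ = 26.4

κ = α+β = 10.4+16.0 = 26.4; μ = α/κ = 10.4/26.4 = 0.394.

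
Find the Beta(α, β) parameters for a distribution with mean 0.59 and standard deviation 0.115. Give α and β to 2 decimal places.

Variance = 0.115² = 0.013225. The moment-matching identity α+β = μ(1−μ)/Var − 1 gives
α+β = 0.2419/0.013225 − 1 = 17.2911, so α = μ·17.2911 = 10.20 and β = (1−μ)·17.2911 = 7.09.

α = 10.20, β = 7.09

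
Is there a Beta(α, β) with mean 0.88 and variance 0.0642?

Yes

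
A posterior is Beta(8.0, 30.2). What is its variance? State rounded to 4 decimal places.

0.0042

μ = 8.0/38.2 = 0.209424; Var = μ(1−μ)/(α+β+1) = 0.1655656/39.2 = 0.0042.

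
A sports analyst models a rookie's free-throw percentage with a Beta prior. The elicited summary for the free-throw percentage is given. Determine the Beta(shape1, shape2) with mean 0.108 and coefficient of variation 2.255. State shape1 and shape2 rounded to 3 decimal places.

Var = (CV·μ)² = (2.255×0.108)² = 0.059312.
shape1+shape2 = μ(1−μ)/Var − 1 = 0.096336/0.059312 − 1 = 0.6242.
Thus shape1 = 0.108·0.6242 = 0.067 and shape2 = 0.892·0.6242 = 0.557.

shape1 = 0.067, shape2 = 0.557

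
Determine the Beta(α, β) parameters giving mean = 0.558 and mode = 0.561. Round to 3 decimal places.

With s = α+β: μ = α/s and mode = (α−1)/(s−2). Eliminating α = μs,
μs − 1 = m(s−2) ⇒ s(μ−m) = 1−2m ⇒ s = -0.122/-0.003 = 40.6667.
So α = μs = 22.692, β = (1−μ)s = 17.975.

α = 22.692, β = 17.975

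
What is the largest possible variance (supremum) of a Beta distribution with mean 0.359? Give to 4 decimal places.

0.2301

Var = μ(1−μ)/(α+β+1), which approaches μ(1−μ) as α+β → 0.
So the supremum is μ(1−μ) = 0.359×0.641 = 0.2301.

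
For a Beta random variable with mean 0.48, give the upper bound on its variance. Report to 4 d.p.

0.2496

For fixed mean μ the Beta variance is μ(1−μ)/(α+β+1), increasing as α+β decreases.
Its least upper bound (not attained) is μ(1−μ) = 0.48·0.52 = 0.2496.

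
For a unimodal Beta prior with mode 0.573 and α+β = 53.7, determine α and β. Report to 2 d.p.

Mode = (α−1)/(κ−2) with κ = α+β, so α−1 = 0.573·51.7 = 29.62.
α = 30.62; β = κ − α = 23.08.

α = 30.62, β = 23.08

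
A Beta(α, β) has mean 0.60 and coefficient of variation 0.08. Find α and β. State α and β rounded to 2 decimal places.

α = 61.90, β = 41.27

σ = CV·μ = 0.08×0.60 = 0.04800, so σ² = 0.002304.
s+1 = μ(1−μ)/σ² = 0.2400/0.002304 = 104.1667, so s = α+β = 103.1667.
α = μs = 61.90, β = (1−μ)s = 41.27.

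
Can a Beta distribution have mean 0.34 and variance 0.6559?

No

The Beta variance bound is σ² < μ(1−μ).
Here μ(1−μ) = 0.34×0.66 = 0.2244, and 0.6559 ≥ 0.2244.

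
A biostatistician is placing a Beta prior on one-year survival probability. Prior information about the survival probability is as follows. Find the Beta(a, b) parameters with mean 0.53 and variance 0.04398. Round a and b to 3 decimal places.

a = 2.472, b = 2.192

By moment matching, a+b = μ(1−μ)/σ² − 1 = (0.53·0.47)/0.04398 − 1 = 5.6639 − 1 = 4.6639.
Since a/(a+b) = μ, a = 0.53·4.6639 = 2.472 and b = 0.47·4.6639 = 2.192.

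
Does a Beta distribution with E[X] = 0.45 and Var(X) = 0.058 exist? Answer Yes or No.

A Beta with mean μ has variance μ(1−μ)/(α+β+1) < μ(1−μ).
Here μ(1−μ) = 0.45×0.55 = 0.2475, and 0.058 < 0.2475.

Yes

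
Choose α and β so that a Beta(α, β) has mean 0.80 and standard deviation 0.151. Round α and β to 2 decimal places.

Variance = 0.151² = 0.022801. The moment-matching identity α+β = μ(1−μ)/Var − 1 gives
α+β = 0.1600/0.022801 − 1 = 6.0172, so α = μ·6.0172 = 4.81 and β = (1−μ)·6.0172 = 1.20.

α = 4.81, β = 1.20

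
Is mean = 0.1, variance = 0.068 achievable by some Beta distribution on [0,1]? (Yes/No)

Yes

For any Beta, Var(X) < E[X]·(1−E[X]).
Here μ(1−μ) = 0.1×0.9 = 0.09, and 0.068 < 0.09.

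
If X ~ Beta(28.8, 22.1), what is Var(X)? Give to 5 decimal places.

Var = αβ/[(α+β)²(α+β+1)] = (28.8×22.1)/(50.9²×51.9) = 636.48/134463.039 = 0.00473.

0.00473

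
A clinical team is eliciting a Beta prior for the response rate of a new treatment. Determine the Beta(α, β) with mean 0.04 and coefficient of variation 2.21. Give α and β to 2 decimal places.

α = 0.16, β = 3.76

Var = (CV·μ)² = (2.21×0.04)² = 0.007815.
α+β = μ(1−μ)/Var − 1 = 0.0384/0.007815 − 1 = 3.9139.
Thus α = 0.04·3.9139 = 0.16 and β = 0.96·3.9139 = 3.76.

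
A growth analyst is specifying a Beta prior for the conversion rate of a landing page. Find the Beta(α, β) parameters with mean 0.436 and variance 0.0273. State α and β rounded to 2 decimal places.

α = 3.49, β = 4.52

Write ν = α+β; then α = μν and Var = μ(1−μ)/(ν+1).
ν = μ(1−μ)/Var − 1 = 0.245904/0.0273 − 1 = 8.0075.
α = 0.436·8.0075 = 3.49, β = 0.564·8.0075 = 4.52.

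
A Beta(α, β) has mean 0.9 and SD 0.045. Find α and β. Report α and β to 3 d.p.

α = 39.100, β = 4.344

σ² = 0.045² = 0.002025.
With s = α+β, Var = μ(1−μ)/(s+1), so s+1 = (0.9×0.1)/0.002025 = 44.4444 and s = 43.4444.
α = μs = 39.100, β = (1−μ)s = 4.344.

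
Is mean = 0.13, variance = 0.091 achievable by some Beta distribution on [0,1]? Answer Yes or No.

The Beta variance bound is σ² < μ(1−μ).
Here μ(1−μ) = 0.13×0.87 = 0.1131, and 0.091 < 0.1131.

Yes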